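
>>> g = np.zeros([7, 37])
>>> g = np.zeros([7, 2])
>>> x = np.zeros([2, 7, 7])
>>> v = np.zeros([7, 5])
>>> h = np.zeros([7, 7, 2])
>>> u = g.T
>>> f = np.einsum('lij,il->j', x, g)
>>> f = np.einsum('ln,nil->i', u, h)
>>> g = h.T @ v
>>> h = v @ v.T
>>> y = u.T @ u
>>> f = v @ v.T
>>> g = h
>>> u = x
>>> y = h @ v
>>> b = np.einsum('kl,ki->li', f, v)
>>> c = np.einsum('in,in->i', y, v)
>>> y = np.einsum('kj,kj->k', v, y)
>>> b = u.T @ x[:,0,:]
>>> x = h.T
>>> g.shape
(7, 7)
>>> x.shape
(7, 7)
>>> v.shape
(7, 5)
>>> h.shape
(7, 7)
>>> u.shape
(2, 7, 7)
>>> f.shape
(7, 7)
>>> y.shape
(7,)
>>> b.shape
(7, 7, 7)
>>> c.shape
(7,)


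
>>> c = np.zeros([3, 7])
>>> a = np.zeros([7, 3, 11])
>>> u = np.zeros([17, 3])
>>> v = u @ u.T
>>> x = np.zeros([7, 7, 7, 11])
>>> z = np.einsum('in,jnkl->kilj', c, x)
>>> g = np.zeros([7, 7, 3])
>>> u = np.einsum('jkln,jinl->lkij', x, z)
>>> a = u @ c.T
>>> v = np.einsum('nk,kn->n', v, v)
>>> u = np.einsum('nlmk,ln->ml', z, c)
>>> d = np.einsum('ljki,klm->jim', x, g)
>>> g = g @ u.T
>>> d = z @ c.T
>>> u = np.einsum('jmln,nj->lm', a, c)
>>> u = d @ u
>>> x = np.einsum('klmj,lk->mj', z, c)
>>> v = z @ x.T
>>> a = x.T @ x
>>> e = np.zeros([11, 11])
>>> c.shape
(3, 7)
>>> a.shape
(7, 7)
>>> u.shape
(7, 3, 11, 7)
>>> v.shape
(7, 3, 11, 11)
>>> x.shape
(11, 7)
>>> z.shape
(7, 3, 11, 7)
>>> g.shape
(7, 7, 11)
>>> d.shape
(7, 3, 11, 3)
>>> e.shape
(11, 11)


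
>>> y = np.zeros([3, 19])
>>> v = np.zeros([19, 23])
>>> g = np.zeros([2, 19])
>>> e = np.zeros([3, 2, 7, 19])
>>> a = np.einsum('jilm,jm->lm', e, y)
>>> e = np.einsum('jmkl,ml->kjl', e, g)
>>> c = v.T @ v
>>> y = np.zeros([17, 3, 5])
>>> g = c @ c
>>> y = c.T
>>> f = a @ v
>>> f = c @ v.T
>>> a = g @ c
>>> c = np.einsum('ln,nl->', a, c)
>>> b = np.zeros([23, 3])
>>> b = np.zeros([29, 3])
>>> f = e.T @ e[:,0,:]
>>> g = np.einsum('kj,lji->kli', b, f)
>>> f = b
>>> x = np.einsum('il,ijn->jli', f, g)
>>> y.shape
(23, 23)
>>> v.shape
(19, 23)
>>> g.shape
(29, 19, 19)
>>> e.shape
(7, 3, 19)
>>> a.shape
(23, 23)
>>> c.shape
()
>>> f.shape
(29, 3)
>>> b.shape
(29, 3)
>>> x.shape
(19, 3, 29)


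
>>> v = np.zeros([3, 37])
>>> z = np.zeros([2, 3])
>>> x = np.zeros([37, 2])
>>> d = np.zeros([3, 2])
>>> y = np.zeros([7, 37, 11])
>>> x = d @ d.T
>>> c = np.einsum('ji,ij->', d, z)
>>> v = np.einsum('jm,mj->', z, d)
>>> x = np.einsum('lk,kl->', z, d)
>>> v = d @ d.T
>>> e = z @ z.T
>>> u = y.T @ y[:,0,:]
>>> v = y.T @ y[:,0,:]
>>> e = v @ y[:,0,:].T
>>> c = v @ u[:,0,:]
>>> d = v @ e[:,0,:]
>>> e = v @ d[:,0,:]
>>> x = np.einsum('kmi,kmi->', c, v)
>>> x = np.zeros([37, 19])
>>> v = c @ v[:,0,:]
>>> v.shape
(11, 37, 11)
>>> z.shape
(2, 3)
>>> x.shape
(37, 19)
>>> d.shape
(11, 37, 7)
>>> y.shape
(7, 37, 11)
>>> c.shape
(11, 37, 11)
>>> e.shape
(11, 37, 7)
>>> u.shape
(11, 37, 11)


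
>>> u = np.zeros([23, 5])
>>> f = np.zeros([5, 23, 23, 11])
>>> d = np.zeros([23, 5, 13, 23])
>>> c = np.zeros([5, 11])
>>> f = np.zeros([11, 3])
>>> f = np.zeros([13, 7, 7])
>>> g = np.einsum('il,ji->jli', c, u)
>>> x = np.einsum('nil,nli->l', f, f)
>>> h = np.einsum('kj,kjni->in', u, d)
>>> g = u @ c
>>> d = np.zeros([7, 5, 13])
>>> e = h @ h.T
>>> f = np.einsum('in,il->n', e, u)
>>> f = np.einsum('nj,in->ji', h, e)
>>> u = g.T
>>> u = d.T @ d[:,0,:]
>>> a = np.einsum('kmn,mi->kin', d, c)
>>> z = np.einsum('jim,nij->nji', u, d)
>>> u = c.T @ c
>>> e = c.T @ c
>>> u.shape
(11, 11)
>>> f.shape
(13, 23)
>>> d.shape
(7, 5, 13)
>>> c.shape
(5, 11)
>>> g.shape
(23, 11)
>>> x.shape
(7,)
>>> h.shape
(23, 13)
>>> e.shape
(11, 11)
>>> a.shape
(7, 11, 13)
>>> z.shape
(7, 13, 5)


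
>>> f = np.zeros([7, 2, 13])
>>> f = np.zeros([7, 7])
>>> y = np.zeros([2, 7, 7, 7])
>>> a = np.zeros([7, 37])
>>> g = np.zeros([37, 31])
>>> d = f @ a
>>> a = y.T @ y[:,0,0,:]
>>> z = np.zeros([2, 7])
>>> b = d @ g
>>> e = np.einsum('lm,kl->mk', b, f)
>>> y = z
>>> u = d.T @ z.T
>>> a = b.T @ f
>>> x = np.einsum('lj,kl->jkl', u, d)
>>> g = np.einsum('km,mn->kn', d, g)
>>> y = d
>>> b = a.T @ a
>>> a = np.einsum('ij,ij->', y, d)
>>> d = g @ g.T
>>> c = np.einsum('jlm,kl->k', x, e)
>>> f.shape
(7, 7)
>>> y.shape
(7, 37)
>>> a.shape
()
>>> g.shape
(7, 31)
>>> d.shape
(7, 7)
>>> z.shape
(2, 7)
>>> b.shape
(7, 7)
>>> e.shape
(31, 7)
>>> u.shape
(37, 2)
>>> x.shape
(2, 7, 37)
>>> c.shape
(31,)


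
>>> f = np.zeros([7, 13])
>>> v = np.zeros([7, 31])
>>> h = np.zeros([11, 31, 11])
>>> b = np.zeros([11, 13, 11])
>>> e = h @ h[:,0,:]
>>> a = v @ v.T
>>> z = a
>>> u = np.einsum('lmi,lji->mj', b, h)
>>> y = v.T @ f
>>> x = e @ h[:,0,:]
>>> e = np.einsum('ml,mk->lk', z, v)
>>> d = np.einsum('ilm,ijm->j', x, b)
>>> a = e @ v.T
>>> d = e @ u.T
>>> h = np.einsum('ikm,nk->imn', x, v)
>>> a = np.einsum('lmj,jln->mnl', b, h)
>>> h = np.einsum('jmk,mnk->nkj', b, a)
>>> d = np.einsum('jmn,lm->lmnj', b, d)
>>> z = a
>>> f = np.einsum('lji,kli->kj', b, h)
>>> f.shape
(7, 13)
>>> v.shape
(7, 31)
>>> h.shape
(7, 11, 11)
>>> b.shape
(11, 13, 11)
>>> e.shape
(7, 31)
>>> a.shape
(13, 7, 11)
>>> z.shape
(13, 7, 11)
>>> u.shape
(13, 31)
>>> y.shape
(31, 13)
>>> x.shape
(11, 31, 11)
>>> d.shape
(7, 13, 11, 11)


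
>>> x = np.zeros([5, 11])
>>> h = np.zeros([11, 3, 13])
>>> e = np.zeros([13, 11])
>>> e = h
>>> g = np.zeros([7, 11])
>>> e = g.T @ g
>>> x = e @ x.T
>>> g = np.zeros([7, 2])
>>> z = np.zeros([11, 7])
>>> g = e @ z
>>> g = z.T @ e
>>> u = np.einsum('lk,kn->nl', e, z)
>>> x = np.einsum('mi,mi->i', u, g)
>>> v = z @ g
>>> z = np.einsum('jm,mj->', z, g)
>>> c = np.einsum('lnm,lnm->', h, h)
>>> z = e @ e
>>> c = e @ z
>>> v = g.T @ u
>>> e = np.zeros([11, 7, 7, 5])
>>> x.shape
(11,)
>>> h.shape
(11, 3, 13)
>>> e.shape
(11, 7, 7, 5)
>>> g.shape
(7, 11)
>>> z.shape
(11, 11)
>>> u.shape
(7, 11)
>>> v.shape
(11, 11)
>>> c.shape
(11, 11)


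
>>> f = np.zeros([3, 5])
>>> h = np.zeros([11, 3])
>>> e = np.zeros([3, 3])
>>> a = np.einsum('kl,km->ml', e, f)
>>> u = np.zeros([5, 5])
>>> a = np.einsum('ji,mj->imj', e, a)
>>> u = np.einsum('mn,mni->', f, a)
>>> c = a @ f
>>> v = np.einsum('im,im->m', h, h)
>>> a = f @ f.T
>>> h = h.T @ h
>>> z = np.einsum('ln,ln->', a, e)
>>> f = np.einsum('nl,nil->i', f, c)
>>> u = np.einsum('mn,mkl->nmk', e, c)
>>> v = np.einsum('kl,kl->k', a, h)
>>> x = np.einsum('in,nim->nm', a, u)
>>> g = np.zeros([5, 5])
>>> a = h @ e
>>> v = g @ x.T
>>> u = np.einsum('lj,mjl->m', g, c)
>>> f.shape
(5,)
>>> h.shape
(3, 3)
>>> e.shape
(3, 3)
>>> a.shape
(3, 3)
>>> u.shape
(3,)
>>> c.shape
(3, 5, 5)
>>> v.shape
(5, 3)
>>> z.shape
()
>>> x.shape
(3, 5)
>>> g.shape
(5, 5)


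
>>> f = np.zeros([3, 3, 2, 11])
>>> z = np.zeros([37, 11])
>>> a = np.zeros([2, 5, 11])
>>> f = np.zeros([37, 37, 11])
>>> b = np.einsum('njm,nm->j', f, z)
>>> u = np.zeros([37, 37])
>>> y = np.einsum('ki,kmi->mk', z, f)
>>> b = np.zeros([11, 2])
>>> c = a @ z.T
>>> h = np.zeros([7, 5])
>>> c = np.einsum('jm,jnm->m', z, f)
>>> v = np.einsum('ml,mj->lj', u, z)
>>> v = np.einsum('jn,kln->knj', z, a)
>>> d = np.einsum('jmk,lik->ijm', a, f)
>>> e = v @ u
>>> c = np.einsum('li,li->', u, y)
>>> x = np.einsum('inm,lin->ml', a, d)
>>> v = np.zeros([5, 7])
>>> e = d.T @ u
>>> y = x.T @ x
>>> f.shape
(37, 37, 11)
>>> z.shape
(37, 11)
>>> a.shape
(2, 5, 11)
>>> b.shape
(11, 2)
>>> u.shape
(37, 37)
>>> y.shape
(37, 37)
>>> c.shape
()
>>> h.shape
(7, 5)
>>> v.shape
(5, 7)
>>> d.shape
(37, 2, 5)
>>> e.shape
(5, 2, 37)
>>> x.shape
(11, 37)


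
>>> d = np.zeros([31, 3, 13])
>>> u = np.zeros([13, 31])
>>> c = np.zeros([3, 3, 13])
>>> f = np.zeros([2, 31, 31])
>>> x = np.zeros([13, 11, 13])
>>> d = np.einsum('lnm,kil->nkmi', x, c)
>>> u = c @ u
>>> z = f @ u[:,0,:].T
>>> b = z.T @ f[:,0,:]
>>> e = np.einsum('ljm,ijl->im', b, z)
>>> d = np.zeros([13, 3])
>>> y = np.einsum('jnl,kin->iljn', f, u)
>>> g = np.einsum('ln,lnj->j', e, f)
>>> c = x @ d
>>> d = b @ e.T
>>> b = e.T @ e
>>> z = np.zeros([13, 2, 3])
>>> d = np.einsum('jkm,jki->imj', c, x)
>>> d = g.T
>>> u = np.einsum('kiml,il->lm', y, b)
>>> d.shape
(31,)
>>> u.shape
(31, 2)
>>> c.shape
(13, 11, 3)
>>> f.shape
(2, 31, 31)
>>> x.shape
(13, 11, 13)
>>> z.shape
(13, 2, 3)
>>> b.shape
(31, 31)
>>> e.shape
(2, 31)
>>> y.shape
(3, 31, 2, 31)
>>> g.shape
(31,)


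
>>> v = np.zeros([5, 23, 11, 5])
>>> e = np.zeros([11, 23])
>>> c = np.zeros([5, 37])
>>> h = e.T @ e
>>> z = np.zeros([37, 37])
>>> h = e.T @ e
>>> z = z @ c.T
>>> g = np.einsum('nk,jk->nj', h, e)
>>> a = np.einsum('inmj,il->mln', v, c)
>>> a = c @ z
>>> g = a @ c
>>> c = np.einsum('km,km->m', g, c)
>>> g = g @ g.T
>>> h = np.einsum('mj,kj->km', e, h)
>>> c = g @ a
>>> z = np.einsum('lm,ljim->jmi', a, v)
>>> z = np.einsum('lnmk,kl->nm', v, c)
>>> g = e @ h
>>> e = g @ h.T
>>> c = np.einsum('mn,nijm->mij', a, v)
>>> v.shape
(5, 23, 11, 5)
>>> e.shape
(11, 23)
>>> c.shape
(5, 23, 11)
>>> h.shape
(23, 11)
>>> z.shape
(23, 11)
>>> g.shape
(11, 11)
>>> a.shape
(5, 5)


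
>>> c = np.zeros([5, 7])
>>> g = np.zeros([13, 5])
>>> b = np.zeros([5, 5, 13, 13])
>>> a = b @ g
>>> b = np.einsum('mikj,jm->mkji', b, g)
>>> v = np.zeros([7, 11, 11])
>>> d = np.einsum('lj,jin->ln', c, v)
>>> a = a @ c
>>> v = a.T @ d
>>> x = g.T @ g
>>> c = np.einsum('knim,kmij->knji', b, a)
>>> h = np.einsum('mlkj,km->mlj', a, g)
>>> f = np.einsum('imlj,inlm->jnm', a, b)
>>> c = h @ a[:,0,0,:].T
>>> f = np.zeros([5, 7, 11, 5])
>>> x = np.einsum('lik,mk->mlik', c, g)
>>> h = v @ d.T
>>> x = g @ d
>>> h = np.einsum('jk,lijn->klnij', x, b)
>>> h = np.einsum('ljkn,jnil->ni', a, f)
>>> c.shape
(5, 5, 5)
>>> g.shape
(13, 5)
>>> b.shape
(5, 13, 13, 5)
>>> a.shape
(5, 5, 13, 7)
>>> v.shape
(7, 13, 5, 11)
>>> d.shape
(5, 11)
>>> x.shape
(13, 11)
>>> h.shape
(7, 11)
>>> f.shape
(5, 7, 11, 5)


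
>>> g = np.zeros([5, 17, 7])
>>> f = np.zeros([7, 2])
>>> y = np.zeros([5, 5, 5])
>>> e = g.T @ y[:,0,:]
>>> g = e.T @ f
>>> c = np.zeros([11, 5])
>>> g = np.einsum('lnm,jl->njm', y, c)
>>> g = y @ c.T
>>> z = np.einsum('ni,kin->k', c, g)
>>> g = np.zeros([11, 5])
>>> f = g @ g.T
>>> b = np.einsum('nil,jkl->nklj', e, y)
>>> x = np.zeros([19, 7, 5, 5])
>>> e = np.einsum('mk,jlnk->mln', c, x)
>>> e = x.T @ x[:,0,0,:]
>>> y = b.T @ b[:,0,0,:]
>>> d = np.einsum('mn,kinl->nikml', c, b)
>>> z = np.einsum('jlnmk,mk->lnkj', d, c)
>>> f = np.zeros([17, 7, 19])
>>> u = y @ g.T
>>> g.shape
(11, 5)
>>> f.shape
(17, 7, 19)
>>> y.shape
(5, 5, 5, 5)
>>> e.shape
(5, 5, 7, 5)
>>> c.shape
(11, 5)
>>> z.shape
(5, 7, 5, 5)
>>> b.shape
(7, 5, 5, 5)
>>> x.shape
(19, 7, 5, 5)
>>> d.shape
(5, 5, 7, 11, 5)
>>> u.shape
(5, 5, 5, 11)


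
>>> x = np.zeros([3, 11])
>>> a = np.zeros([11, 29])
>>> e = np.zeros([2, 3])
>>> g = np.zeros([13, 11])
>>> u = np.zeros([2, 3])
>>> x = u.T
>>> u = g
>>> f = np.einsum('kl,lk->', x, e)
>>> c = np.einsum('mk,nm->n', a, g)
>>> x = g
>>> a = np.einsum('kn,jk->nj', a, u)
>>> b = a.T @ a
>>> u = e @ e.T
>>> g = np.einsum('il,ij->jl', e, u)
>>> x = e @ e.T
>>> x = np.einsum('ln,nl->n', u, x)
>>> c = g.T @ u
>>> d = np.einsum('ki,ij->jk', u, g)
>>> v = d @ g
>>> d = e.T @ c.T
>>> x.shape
(2,)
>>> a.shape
(29, 13)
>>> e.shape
(2, 3)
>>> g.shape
(2, 3)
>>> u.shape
(2, 2)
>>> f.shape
()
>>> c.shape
(3, 2)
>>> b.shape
(13, 13)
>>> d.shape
(3, 3)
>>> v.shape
(3, 3)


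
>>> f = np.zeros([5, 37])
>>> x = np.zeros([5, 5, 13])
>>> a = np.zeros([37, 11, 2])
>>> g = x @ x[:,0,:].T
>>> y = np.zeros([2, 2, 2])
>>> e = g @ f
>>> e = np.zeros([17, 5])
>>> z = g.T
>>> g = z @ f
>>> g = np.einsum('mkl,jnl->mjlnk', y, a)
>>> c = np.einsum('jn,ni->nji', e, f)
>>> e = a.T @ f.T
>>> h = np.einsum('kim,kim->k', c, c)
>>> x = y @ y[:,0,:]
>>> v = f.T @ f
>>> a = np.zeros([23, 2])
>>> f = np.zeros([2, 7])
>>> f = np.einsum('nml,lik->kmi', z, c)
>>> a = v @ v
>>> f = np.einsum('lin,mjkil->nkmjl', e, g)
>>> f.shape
(5, 2, 2, 37, 2)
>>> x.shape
(2, 2, 2)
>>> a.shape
(37, 37)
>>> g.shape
(2, 37, 2, 11, 2)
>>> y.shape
(2, 2, 2)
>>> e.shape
(2, 11, 5)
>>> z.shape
(5, 5, 5)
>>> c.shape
(5, 17, 37)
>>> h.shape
(5,)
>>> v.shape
(37, 37)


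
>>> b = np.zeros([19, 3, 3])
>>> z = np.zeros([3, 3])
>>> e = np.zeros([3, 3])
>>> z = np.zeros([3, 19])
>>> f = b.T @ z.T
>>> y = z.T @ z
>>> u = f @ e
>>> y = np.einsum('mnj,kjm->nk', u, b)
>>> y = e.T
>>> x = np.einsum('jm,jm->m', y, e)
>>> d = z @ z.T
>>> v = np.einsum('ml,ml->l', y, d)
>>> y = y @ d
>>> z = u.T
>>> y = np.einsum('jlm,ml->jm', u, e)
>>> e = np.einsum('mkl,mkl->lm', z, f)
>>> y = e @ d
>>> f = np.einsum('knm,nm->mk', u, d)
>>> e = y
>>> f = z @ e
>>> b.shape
(19, 3, 3)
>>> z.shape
(3, 3, 3)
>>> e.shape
(3, 3)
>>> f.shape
(3, 3, 3)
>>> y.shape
(3, 3)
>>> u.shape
(3, 3, 3)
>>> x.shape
(3,)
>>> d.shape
(3, 3)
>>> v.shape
(3,)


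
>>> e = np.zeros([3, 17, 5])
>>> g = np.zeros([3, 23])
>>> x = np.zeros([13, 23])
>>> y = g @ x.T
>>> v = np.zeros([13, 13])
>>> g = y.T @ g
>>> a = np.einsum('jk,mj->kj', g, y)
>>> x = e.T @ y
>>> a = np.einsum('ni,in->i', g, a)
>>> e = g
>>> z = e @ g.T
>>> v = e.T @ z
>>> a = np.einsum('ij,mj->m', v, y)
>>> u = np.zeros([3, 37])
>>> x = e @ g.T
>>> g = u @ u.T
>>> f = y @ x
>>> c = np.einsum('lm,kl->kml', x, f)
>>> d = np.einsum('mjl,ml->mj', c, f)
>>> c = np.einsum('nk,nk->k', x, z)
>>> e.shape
(13, 23)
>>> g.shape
(3, 3)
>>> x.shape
(13, 13)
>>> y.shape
(3, 13)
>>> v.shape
(23, 13)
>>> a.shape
(3,)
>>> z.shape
(13, 13)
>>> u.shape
(3, 37)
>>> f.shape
(3, 13)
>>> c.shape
(13,)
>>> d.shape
(3, 13)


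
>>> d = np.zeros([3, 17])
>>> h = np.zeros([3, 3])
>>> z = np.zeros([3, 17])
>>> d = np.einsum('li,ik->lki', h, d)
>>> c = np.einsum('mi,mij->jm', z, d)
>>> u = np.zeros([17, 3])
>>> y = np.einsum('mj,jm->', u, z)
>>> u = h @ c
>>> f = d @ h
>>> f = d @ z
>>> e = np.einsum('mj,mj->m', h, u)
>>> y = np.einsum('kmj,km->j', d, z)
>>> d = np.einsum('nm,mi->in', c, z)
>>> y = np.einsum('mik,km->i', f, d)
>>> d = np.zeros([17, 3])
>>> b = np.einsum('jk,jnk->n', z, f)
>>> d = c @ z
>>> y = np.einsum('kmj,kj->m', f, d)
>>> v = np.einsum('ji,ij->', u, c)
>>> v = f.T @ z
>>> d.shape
(3, 17)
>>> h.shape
(3, 3)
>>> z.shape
(3, 17)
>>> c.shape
(3, 3)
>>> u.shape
(3, 3)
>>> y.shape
(17,)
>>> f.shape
(3, 17, 17)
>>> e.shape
(3,)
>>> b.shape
(17,)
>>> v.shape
(17, 17, 17)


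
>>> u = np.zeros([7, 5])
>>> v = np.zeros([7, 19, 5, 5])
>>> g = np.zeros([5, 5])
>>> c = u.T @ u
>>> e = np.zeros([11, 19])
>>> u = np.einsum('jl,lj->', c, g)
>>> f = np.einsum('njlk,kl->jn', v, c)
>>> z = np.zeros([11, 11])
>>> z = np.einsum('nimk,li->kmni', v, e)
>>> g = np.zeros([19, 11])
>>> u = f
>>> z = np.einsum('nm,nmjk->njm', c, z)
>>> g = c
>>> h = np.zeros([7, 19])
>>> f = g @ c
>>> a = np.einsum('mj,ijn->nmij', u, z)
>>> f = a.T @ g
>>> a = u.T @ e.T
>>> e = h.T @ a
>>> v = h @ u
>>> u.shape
(19, 7)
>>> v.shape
(7, 7)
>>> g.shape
(5, 5)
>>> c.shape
(5, 5)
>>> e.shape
(19, 11)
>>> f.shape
(7, 5, 19, 5)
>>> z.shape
(5, 7, 5)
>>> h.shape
(7, 19)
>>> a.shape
(7, 11)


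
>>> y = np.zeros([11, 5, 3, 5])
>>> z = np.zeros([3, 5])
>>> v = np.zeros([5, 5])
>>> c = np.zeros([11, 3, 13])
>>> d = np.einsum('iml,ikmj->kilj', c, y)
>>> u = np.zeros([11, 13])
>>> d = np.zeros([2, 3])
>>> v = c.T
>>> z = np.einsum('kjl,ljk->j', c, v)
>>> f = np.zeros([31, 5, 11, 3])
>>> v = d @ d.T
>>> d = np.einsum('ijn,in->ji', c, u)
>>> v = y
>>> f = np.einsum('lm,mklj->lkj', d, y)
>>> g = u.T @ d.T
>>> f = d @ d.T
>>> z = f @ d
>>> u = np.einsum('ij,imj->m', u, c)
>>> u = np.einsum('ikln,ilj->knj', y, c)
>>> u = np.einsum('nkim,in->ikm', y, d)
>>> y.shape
(11, 5, 3, 5)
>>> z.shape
(3, 11)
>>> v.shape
(11, 5, 3, 5)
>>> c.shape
(11, 3, 13)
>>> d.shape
(3, 11)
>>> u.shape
(3, 5, 5)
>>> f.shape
(3, 3)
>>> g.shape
(13, 3)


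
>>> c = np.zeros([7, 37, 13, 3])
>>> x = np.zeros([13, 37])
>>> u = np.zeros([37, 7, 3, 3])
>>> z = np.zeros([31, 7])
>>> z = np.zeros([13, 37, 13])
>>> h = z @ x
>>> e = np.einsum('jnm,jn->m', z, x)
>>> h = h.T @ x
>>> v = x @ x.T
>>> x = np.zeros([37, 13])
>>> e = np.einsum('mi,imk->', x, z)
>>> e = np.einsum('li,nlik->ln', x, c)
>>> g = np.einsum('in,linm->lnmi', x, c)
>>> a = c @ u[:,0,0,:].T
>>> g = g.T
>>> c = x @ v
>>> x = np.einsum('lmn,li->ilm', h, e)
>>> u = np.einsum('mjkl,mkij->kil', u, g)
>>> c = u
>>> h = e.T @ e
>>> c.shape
(3, 13, 3)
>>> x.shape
(7, 37, 37)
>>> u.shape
(3, 13, 3)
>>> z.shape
(13, 37, 13)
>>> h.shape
(7, 7)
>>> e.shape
(37, 7)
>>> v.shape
(13, 13)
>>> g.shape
(37, 3, 13, 7)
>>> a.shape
(7, 37, 13, 37)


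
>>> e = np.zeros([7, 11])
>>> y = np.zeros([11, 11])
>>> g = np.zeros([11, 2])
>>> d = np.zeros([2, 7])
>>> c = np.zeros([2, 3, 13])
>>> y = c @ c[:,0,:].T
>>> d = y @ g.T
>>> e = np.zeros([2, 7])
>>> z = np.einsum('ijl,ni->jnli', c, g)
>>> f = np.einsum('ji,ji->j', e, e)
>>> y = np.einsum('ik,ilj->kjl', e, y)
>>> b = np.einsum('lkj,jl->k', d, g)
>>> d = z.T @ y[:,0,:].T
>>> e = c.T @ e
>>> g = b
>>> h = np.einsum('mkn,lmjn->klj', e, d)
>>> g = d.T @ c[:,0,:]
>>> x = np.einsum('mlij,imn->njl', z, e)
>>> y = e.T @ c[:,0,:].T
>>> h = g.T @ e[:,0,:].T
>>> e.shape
(13, 3, 7)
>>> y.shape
(7, 3, 2)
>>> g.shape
(7, 11, 13, 13)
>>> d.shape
(2, 13, 11, 7)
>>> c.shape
(2, 3, 13)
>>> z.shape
(3, 11, 13, 2)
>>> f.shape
(2,)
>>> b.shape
(3,)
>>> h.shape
(13, 13, 11, 13)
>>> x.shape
(7, 2, 11)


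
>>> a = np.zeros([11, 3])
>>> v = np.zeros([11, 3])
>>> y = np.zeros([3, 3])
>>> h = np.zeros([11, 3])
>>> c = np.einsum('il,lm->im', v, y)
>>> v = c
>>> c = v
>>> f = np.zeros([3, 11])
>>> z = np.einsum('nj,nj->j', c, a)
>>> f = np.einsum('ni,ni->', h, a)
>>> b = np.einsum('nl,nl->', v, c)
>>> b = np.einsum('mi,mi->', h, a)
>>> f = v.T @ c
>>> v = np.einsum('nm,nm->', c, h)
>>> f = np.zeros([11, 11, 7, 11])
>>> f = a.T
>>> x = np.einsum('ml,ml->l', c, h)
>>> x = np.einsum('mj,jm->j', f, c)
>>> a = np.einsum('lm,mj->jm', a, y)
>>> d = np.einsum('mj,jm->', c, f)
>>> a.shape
(3, 3)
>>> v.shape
()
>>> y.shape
(3, 3)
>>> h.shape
(11, 3)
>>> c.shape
(11, 3)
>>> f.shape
(3, 11)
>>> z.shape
(3,)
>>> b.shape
()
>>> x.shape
(11,)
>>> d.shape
()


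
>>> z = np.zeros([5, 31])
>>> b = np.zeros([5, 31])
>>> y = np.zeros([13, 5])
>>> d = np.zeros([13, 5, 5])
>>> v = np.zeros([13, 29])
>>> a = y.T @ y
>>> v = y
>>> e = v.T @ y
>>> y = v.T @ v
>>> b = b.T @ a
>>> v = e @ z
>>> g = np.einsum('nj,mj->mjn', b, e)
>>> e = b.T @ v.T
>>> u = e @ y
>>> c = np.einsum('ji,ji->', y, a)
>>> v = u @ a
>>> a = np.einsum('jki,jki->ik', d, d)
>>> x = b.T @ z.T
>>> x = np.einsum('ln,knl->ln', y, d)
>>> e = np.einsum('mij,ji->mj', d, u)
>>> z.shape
(5, 31)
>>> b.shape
(31, 5)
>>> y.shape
(5, 5)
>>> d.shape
(13, 5, 5)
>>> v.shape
(5, 5)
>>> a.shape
(5, 5)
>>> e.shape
(13, 5)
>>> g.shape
(5, 5, 31)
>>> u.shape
(5, 5)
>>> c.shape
()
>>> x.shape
(5, 5)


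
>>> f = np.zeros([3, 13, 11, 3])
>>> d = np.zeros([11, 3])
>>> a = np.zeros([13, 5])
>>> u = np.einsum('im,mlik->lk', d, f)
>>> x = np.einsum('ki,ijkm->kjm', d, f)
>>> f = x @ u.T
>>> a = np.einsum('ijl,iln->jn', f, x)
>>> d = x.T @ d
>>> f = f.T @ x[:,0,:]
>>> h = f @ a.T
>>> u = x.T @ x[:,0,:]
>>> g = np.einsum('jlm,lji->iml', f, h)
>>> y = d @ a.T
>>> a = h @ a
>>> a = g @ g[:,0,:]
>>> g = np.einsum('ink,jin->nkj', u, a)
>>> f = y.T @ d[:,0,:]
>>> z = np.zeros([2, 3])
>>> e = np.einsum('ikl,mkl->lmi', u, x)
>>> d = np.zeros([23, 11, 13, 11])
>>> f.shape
(13, 13, 3)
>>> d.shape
(23, 11, 13, 11)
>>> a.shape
(13, 3, 13)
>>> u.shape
(3, 13, 3)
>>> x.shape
(11, 13, 3)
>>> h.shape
(13, 13, 13)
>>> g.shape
(13, 3, 13)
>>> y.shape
(3, 13, 13)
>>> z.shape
(2, 3)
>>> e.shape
(3, 11, 3)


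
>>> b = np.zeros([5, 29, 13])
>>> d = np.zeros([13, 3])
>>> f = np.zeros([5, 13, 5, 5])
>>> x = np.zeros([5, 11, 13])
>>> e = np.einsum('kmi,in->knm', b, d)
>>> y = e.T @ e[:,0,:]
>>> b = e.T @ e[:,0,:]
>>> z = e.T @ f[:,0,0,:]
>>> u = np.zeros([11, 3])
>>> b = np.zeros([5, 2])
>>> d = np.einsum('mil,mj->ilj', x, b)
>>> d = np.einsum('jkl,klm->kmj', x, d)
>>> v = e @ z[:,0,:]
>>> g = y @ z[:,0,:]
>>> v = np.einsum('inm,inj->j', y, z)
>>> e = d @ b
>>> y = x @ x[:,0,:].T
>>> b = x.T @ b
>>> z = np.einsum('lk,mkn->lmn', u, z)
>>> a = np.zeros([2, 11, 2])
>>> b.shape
(13, 11, 2)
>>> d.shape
(11, 2, 5)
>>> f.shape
(5, 13, 5, 5)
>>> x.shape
(5, 11, 13)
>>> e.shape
(11, 2, 2)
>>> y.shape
(5, 11, 5)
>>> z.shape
(11, 29, 5)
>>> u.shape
(11, 3)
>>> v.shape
(5,)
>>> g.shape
(29, 3, 5)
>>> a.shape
(2, 11, 2)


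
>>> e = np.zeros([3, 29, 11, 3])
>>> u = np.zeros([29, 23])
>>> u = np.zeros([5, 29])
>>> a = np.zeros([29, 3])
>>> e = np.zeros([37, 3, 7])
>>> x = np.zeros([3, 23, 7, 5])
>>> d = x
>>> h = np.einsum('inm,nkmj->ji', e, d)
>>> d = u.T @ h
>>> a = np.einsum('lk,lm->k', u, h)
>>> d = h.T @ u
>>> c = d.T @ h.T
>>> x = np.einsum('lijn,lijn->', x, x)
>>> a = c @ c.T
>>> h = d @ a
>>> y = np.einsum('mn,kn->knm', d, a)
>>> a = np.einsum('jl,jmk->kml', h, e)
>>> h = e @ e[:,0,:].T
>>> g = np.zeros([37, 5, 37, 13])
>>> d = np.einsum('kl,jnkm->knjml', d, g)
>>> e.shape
(37, 3, 7)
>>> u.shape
(5, 29)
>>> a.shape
(7, 3, 29)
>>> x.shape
()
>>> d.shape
(37, 5, 37, 13, 29)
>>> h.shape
(37, 3, 37)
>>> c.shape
(29, 5)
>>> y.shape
(29, 29, 37)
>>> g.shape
(37, 5, 37, 13)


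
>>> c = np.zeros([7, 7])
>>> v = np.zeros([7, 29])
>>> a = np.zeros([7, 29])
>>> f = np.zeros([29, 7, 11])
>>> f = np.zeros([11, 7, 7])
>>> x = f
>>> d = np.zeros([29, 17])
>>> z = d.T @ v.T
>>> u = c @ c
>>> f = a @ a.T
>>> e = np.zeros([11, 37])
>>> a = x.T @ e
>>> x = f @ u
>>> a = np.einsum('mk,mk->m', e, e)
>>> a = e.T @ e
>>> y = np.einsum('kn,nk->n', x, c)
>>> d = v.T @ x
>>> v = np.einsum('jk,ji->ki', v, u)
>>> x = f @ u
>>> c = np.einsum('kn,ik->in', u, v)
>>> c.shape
(29, 7)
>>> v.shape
(29, 7)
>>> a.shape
(37, 37)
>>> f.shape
(7, 7)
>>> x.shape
(7, 7)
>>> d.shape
(29, 7)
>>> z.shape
(17, 7)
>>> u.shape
(7, 7)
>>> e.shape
(11, 37)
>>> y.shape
(7,)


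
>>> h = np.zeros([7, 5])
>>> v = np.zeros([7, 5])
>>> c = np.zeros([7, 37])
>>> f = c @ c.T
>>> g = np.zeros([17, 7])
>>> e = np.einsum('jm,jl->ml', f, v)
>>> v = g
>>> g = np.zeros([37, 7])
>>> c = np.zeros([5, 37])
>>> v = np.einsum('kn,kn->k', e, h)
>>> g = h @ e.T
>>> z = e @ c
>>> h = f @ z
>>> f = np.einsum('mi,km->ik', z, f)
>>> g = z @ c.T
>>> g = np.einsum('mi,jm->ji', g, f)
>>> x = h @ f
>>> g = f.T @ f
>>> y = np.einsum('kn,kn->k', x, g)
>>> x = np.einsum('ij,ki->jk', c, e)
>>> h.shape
(7, 37)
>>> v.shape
(7,)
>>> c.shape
(5, 37)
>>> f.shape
(37, 7)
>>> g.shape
(7, 7)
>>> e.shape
(7, 5)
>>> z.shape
(7, 37)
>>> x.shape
(37, 7)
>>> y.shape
(7,)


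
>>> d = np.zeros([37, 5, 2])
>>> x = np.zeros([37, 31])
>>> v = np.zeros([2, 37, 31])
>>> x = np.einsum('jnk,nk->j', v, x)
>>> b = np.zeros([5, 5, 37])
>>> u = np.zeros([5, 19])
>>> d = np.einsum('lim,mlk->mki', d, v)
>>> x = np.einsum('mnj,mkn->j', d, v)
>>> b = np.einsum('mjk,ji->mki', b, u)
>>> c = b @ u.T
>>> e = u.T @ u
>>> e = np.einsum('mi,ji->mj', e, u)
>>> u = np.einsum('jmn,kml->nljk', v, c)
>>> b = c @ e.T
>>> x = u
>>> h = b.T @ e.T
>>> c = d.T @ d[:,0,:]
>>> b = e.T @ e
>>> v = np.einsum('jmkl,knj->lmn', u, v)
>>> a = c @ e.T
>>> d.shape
(2, 31, 5)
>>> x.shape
(31, 5, 2, 5)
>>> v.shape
(5, 5, 37)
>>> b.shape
(5, 5)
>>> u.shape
(31, 5, 2, 5)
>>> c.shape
(5, 31, 5)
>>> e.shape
(19, 5)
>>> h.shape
(19, 37, 19)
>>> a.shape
(5, 31, 19)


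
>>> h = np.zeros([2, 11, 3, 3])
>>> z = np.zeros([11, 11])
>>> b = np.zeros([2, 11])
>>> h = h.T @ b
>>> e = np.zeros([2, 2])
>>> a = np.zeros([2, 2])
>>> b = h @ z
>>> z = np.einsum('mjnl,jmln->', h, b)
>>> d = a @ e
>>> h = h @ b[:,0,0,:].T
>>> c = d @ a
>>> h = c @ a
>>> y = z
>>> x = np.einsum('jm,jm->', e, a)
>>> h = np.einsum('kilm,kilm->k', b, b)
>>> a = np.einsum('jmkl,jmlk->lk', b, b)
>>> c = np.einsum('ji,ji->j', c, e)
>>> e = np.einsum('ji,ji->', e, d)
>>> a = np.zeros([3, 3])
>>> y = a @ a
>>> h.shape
(3,)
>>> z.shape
()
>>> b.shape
(3, 3, 11, 11)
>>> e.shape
()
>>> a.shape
(3, 3)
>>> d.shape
(2, 2)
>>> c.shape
(2,)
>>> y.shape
(3, 3)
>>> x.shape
()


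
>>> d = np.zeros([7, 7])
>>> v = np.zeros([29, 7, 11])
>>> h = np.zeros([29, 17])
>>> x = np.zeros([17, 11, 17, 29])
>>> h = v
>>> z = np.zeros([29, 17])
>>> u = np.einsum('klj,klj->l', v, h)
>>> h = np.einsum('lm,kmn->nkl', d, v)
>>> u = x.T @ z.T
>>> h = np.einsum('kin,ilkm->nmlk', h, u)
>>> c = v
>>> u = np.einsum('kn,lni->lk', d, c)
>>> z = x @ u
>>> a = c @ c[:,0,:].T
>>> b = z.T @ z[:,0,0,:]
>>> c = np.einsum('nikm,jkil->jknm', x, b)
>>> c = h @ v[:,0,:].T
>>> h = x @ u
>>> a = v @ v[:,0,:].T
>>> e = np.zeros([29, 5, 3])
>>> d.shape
(7, 7)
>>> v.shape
(29, 7, 11)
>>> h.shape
(17, 11, 17, 7)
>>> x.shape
(17, 11, 17, 29)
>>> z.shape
(17, 11, 17, 7)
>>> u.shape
(29, 7)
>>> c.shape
(7, 29, 17, 29)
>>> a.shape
(29, 7, 29)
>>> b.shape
(7, 17, 11, 7)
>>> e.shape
(29, 5, 3)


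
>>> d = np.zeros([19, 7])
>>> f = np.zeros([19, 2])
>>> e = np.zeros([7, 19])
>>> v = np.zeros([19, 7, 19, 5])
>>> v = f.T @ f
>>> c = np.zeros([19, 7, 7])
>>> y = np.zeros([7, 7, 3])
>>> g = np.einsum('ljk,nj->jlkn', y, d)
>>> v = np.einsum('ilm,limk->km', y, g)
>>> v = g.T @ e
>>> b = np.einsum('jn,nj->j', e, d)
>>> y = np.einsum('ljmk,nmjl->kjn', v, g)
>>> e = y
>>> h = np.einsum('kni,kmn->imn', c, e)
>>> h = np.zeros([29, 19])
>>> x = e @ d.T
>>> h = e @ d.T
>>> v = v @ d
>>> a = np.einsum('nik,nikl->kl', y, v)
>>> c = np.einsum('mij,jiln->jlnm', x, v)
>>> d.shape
(19, 7)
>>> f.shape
(19, 2)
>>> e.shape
(19, 3, 7)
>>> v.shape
(19, 3, 7, 7)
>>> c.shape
(19, 7, 7, 19)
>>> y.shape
(19, 3, 7)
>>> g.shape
(7, 7, 3, 19)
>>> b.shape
(7,)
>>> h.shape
(19, 3, 19)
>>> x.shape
(19, 3, 19)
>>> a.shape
(7, 7)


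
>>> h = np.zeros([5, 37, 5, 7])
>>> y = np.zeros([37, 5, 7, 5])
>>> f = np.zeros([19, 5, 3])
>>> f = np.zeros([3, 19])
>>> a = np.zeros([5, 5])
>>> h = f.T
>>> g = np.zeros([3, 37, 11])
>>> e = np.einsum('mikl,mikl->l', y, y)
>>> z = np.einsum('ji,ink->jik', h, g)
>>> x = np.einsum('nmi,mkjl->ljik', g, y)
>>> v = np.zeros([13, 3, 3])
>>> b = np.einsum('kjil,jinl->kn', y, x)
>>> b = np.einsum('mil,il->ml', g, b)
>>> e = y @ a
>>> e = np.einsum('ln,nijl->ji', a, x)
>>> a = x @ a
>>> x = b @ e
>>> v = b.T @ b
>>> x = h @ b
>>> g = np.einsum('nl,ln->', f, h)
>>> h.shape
(19, 3)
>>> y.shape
(37, 5, 7, 5)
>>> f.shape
(3, 19)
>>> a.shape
(5, 7, 11, 5)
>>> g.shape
()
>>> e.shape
(11, 7)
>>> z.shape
(19, 3, 11)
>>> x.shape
(19, 11)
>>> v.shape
(11, 11)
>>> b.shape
(3, 11)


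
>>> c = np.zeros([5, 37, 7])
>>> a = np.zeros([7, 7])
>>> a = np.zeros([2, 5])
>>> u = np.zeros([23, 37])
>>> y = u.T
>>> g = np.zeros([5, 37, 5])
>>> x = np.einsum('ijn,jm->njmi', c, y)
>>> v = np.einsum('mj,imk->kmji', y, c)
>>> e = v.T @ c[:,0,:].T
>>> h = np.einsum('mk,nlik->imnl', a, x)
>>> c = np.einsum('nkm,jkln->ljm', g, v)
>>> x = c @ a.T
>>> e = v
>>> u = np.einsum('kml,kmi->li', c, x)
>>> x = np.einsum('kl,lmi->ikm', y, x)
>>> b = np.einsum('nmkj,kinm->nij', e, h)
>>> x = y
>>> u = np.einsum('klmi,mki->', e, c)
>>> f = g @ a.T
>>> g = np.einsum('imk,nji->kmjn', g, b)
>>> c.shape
(23, 7, 5)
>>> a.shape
(2, 5)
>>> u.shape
()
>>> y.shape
(37, 23)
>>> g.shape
(5, 37, 2, 7)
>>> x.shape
(37, 23)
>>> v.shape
(7, 37, 23, 5)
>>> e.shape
(7, 37, 23, 5)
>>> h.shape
(23, 2, 7, 37)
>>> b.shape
(7, 2, 5)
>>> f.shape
(5, 37, 2)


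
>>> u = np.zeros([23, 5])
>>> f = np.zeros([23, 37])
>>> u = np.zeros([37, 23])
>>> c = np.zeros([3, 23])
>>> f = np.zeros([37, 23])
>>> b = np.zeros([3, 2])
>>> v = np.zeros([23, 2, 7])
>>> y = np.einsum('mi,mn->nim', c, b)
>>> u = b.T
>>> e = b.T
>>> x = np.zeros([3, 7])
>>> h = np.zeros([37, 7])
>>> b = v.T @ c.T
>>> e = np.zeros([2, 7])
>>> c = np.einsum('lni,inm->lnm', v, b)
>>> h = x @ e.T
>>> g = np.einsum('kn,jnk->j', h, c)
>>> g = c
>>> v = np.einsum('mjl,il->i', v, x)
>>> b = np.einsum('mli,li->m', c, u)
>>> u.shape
(2, 3)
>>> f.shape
(37, 23)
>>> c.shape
(23, 2, 3)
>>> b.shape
(23,)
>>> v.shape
(3,)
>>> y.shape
(2, 23, 3)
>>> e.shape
(2, 7)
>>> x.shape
(3, 7)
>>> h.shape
(3, 2)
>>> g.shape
(23, 2, 3)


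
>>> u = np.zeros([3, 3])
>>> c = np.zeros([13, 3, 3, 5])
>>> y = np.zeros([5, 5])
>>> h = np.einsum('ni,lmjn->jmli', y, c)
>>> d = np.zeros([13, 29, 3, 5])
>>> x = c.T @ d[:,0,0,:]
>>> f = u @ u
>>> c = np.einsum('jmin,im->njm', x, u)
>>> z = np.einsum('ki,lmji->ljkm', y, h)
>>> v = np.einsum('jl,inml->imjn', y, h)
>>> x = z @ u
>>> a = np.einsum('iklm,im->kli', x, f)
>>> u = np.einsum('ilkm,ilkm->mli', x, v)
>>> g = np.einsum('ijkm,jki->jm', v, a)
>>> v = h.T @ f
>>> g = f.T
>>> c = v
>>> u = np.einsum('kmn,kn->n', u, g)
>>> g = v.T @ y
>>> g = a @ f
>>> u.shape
(3,)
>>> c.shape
(5, 13, 3, 3)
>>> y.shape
(5, 5)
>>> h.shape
(3, 3, 13, 5)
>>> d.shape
(13, 29, 3, 5)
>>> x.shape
(3, 13, 5, 3)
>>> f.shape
(3, 3)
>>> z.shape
(3, 13, 5, 3)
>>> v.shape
(5, 13, 3, 3)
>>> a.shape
(13, 5, 3)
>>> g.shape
(13, 5, 3)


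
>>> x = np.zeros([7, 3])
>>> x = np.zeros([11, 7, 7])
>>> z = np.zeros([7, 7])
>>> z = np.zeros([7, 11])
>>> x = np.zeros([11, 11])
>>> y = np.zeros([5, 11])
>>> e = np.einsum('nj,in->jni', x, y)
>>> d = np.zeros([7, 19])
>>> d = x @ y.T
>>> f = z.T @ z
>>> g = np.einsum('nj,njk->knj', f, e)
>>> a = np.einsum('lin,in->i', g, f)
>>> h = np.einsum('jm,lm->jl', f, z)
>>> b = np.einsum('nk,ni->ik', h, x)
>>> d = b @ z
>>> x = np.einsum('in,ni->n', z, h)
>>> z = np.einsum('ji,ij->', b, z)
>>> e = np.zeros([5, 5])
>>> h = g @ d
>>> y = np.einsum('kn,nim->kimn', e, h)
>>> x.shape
(11,)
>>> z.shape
()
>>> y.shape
(5, 11, 11, 5)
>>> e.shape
(5, 5)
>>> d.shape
(11, 11)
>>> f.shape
(11, 11)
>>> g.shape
(5, 11, 11)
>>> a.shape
(11,)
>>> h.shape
(5, 11, 11)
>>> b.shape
(11, 7)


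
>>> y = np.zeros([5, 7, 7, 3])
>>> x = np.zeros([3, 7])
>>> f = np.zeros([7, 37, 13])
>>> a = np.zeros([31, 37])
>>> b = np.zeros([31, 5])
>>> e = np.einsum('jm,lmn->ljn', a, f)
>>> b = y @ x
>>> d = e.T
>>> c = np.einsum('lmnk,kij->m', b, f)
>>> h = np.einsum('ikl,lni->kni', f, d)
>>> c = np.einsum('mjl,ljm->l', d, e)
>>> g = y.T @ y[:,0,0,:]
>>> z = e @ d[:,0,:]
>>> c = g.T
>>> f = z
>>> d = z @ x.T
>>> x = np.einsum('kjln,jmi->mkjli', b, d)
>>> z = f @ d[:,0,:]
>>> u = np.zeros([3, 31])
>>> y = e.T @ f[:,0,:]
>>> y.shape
(13, 31, 7)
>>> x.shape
(31, 5, 7, 7, 3)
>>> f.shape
(7, 31, 7)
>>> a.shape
(31, 37)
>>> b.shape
(5, 7, 7, 7)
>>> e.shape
(7, 31, 13)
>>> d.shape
(7, 31, 3)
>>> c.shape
(3, 7, 7, 3)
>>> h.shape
(37, 31, 7)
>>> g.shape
(3, 7, 7, 3)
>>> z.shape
(7, 31, 3)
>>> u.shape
(3, 31)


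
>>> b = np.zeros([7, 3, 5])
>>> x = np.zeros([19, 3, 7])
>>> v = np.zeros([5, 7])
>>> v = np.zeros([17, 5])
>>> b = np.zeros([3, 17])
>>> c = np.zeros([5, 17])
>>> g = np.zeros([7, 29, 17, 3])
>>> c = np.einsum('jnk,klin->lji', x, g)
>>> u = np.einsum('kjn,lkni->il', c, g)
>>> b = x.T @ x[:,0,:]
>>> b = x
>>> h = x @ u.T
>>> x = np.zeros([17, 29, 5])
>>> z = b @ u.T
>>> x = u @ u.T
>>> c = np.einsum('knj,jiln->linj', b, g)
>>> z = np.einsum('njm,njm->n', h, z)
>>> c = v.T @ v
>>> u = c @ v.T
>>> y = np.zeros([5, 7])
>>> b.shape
(19, 3, 7)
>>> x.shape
(3, 3)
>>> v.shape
(17, 5)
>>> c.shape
(5, 5)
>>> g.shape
(7, 29, 17, 3)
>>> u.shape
(5, 17)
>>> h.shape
(19, 3, 3)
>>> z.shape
(19,)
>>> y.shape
(5, 7)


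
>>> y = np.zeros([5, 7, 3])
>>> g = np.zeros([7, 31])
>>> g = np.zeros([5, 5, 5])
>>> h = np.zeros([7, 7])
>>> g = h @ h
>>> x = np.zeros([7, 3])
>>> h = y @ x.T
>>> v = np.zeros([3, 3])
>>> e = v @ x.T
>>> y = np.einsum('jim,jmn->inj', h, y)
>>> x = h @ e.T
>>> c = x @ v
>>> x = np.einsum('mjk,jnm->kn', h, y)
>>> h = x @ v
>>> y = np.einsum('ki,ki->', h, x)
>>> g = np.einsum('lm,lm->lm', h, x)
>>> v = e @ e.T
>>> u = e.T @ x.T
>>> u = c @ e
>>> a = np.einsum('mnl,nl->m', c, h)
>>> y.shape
()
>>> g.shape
(7, 3)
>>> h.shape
(7, 3)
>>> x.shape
(7, 3)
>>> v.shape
(3, 3)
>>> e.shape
(3, 7)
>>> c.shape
(5, 7, 3)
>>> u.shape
(5, 7, 7)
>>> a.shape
(5,)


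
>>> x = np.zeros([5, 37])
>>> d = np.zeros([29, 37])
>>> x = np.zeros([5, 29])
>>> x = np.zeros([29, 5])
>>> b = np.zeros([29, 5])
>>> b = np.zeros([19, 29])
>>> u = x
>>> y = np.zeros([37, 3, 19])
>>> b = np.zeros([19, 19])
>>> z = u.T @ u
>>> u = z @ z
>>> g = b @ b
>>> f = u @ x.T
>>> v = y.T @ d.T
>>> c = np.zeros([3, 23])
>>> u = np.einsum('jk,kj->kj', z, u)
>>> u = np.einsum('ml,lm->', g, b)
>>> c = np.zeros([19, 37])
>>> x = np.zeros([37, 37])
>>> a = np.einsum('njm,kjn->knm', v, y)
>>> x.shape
(37, 37)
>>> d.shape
(29, 37)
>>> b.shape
(19, 19)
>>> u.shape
()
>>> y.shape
(37, 3, 19)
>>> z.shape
(5, 5)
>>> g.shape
(19, 19)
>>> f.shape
(5, 29)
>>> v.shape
(19, 3, 29)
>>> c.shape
(19, 37)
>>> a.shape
(37, 19, 29)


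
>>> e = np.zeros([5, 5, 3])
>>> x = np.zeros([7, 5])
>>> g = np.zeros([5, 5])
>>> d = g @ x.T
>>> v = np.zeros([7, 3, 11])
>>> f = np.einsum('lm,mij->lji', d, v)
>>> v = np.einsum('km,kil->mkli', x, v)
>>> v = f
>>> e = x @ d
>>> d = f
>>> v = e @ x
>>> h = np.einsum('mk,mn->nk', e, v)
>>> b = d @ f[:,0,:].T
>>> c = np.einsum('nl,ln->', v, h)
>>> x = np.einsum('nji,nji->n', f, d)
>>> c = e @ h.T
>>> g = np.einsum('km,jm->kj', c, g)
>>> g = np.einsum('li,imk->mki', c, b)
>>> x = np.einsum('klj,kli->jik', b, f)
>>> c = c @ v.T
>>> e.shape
(7, 7)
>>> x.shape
(5, 3, 5)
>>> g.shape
(11, 5, 5)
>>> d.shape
(5, 11, 3)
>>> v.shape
(7, 5)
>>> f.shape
(5, 11, 3)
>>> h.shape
(5, 7)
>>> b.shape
(5, 11, 5)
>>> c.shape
(7, 7)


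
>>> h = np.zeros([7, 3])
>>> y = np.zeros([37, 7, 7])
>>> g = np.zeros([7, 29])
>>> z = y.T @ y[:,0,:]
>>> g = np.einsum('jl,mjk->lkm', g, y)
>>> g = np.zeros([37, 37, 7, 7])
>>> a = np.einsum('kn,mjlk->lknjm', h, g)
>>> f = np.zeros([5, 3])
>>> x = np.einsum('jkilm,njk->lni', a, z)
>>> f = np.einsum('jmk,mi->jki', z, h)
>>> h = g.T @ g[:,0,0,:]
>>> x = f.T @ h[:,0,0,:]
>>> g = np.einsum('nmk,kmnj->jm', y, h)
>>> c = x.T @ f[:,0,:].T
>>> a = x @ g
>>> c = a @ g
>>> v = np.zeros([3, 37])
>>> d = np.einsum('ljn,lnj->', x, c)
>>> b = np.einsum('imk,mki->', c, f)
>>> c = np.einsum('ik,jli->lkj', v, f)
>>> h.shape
(7, 7, 37, 7)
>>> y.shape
(37, 7, 7)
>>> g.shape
(7, 7)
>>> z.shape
(7, 7, 7)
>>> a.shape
(3, 7, 7)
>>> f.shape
(7, 7, 3)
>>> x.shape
(3, 7, 7)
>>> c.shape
(7, 37, 7)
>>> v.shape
(3, 37)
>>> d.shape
()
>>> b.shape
()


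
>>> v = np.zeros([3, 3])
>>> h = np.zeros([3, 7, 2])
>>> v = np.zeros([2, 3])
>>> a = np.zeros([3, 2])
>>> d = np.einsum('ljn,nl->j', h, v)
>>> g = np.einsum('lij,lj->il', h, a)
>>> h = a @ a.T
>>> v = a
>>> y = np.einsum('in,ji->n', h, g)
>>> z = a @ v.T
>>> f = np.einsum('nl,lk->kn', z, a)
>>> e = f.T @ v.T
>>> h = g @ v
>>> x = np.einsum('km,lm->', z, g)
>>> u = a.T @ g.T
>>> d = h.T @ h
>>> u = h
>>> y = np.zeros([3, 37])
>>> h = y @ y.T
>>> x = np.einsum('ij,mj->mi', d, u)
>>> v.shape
(3, 2)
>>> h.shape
(3, 3)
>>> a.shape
(3, 2)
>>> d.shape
(2, 2)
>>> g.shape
(7, 3)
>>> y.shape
(3, 37)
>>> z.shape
(3, 3)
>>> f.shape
(2, 3)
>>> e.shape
(3, 3)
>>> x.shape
(7, 2)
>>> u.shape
(7, 2)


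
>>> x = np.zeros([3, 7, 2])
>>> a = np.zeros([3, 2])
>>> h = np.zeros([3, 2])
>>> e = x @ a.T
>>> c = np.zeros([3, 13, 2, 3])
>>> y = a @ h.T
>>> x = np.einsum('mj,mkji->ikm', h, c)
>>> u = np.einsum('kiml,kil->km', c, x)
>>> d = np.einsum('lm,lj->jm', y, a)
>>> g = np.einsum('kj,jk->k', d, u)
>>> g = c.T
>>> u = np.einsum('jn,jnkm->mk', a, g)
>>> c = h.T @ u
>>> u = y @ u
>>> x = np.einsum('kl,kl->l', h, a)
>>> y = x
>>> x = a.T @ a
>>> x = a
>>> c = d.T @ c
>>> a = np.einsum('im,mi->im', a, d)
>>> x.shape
(3, 2)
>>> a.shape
(3, 2)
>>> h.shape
(3, 2)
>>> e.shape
(3, 7, 3)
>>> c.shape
(3, 13)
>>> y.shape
(2,)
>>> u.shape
(3, 13)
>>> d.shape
(2, 3)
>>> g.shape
(3, 2, 13, 3)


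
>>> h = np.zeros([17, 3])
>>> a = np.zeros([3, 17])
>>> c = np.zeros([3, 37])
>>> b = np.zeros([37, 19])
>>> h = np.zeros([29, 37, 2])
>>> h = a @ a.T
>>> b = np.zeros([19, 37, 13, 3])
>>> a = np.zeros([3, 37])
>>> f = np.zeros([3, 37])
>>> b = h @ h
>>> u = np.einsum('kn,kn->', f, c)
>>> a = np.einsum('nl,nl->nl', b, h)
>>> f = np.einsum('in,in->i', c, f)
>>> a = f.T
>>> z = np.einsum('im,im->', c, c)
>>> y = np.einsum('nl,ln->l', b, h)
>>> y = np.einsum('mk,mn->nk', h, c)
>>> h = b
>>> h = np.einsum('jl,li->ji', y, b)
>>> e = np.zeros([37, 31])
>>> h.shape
(37, 3)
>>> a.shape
(3,)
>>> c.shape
(3, 37)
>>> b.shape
(3, 3)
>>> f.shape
(3,)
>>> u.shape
()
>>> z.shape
()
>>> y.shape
(37, 3)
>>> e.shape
(37, 31)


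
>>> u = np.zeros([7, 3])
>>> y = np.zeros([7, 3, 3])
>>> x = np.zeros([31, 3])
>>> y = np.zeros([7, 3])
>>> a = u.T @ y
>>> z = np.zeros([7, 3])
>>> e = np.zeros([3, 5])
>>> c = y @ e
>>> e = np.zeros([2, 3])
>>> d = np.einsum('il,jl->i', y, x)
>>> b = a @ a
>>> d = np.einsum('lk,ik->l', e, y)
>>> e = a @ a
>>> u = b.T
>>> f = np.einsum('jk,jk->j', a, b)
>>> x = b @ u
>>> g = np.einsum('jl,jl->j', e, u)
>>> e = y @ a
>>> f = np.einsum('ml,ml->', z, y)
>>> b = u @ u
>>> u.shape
(3, 3)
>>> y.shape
(7, 3)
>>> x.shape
(3, 3)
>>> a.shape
(3, 3)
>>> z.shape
(7, 3)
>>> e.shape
(7, 3)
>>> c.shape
(7, 5)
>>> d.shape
(2,)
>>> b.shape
(3, 3)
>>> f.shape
()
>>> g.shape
(3,)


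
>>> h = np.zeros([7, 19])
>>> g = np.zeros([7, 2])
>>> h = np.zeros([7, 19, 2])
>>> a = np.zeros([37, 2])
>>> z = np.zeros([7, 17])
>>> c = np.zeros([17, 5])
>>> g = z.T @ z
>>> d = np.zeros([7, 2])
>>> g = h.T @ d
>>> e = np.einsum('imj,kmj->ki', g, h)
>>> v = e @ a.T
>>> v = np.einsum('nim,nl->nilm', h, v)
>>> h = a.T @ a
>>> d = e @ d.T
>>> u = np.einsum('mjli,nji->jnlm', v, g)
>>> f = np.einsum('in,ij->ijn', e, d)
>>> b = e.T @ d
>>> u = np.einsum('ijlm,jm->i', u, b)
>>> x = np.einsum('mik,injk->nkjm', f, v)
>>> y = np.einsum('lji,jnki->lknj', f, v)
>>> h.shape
(2, 2)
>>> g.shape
(2, 19, 2)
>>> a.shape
(37, 2)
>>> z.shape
(7, 17)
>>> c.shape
(17, 5)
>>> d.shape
(7, 7)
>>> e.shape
(7, 2)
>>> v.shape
(7, 19, 37, 2)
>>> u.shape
(19,)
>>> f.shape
(7, 7, 2)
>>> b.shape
(2, 7)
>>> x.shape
(19, 2, 37, 7)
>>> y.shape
(7, 37, 19, 7)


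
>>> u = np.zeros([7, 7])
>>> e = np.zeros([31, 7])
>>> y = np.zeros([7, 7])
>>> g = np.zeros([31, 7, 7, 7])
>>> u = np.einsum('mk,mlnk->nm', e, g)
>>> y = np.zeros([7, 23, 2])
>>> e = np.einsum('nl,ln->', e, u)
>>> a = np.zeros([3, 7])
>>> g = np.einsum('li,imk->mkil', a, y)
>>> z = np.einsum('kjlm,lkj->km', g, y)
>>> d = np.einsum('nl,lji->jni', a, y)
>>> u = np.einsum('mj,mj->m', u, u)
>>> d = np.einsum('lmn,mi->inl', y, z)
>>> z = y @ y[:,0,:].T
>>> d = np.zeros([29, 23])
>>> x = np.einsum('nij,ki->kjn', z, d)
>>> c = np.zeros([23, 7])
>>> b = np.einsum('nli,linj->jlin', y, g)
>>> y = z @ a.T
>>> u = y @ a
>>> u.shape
(7, 23, 7)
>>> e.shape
()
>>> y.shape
(7, 23, 3)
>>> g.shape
(23, 2, 7, 3)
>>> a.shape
(3, 7)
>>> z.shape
(7, 23, 7)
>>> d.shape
(29, 23)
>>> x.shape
(29, 7, 7)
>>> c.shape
(23, 7)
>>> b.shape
(3, 23, 2, 7)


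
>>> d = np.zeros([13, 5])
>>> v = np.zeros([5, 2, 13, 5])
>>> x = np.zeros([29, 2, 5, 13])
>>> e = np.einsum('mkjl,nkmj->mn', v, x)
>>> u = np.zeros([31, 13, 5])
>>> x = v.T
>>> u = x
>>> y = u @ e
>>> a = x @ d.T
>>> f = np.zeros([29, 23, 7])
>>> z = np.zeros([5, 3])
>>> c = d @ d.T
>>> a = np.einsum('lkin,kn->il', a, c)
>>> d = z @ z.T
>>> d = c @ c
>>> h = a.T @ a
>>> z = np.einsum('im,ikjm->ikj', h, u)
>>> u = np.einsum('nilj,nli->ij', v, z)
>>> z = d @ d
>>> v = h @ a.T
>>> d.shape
(13, 13)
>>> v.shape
(5, 2)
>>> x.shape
(5, 13, 2, 5)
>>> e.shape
(5, 29)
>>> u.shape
(2, 5)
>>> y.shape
(5, 13, 2, 29)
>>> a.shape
(2, 5)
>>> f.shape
(29, 23, 7)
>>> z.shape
(13, 13)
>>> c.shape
(13, 13)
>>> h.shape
(5, 5)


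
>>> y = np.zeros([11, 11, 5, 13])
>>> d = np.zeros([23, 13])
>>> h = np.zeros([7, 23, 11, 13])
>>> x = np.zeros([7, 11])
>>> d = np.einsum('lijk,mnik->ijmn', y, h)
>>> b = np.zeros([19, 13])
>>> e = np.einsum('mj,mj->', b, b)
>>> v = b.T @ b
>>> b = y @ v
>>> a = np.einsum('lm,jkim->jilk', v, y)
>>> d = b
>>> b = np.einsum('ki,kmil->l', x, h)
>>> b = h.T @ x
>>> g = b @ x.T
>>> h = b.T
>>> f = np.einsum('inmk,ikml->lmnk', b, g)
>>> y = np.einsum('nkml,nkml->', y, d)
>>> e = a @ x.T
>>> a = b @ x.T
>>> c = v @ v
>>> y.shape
()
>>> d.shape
(11, 11, 5, 13)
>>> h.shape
(11, 23, 11, 13)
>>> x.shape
(7, 11)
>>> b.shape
(13, 11, 23, 11)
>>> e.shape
(11, 5, 13, 7)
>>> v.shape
(13, 13)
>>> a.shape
(13, 11, 23, 7)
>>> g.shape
(13, 11, 23, 7)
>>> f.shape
(7, 23, 11, 11)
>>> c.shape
(13, 13)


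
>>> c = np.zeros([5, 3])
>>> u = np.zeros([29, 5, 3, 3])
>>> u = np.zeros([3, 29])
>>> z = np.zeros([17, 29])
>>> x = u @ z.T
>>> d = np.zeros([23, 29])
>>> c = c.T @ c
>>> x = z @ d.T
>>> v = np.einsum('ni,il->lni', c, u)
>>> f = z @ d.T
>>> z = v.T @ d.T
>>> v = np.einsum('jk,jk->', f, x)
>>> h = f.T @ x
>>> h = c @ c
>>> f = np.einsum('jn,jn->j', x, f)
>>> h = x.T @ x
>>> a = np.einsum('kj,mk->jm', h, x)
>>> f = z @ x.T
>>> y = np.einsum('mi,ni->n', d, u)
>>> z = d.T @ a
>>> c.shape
(3, 3)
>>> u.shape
(3, 29)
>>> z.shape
(29, 17)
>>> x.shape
(17, 23)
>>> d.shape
(23, 29)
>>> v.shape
()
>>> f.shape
(3, 3, 17)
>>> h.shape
(23, 23)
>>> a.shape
(23, 17)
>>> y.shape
(3,)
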